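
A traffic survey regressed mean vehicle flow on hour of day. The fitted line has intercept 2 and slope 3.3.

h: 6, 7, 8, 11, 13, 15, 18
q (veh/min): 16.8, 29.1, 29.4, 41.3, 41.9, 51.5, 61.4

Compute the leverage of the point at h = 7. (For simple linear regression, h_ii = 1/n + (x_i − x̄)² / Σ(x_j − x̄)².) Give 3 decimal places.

h = 0.287

h̄ = (6 + 7 + 8 + 11 + 13 + 15 + 18)/7 = 11.1429
Σ(h − h̄)² = 26.449 + 17.1633 + 9.87755 + 0.0204082 + 3.44898 + 14.8776 + 47.0204 = 118.857
h = 1/7 + (-4.14286)²/118.857 = 0.142857 + 0.144402 = 0.287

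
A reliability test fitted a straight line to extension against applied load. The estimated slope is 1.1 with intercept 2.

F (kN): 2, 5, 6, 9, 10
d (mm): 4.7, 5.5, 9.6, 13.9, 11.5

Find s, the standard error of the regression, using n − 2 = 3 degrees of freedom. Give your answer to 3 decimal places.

F=2: ŷ = 2 + 1.1·2 = 4.2; e = 4.7 − 4.2 = 0.5
F=5: ŷ = 2 + 1.1·5 = 7.5; e = 5.5 − 7.5 = -2
F=6: ŷ = 2 + 1.1·6 = 8.6; e = 9.6 − 8.6 = 1
F=9: ŷ = 2 + 1.1·9 = 11.9; e = 13.9 − 11.9 = 2
F=10: ŷ = 2 + 1.1·10 = 13; e = 11.5 − 13 = -1.5
SSE = 0.25 + 4 + 1 + 4 + 2.25 = 11.5
s = √(11.5/3) = √3.83333 ≈ 1.958

s = 1.958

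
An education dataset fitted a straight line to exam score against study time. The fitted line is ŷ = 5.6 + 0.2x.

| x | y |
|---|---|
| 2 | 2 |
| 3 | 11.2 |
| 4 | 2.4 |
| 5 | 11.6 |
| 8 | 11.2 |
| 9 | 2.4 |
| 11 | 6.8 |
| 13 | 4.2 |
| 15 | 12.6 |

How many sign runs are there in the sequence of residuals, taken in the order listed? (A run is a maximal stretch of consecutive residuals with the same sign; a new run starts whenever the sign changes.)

x=2: ŷ = 5.6 + 0.2·2 = 6; e = 2 − 6 = -4
x=3: ŷ = 5.6 + 0.2·3 = 6.2; e = 11.2 − 6.2 = 5
x=4: ŷ = 5.6 + 0.2·4 = 6.4; e = 2.4 − 6.4 = -4
x=5: ŷ = 5.6 + 0.2·5 = 6.6; e = 11.6 − 6.6 = 5
x=8: ŷ = 5.6 + 0.2·8 = 7.2; e = 11.2 − 7.2 = 4
x=9: ŷ = 5.6 + 0.2·9 = 7.4; e = 2.4 − 7.4 = -5
x=11: ŷ = 5.6 + 0.2·11 = 7.8; e = 6.8 − 7.8 = -1
x=13: ŷ = 5.6 + 0.2·13 = 8.2; e = 4.2 − 8.2 = -4
x=15: ŷ = 5.6 + 0.2·15 = 8.6; e = 12.6 − 8.6 = 4
Signs: − + − + + − − − +
Runs: −×1, +×1, −×1, +×2, −×3, +×1 → 6

6 runs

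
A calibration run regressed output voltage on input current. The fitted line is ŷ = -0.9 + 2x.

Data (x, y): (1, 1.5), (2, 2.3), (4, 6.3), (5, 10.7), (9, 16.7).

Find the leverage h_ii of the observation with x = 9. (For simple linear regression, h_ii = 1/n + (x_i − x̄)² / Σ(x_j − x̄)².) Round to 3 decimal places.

h = 0.794

x̄ = (1 + 2 + 4 + 5 + 9)/5 = 4.2
Σ(x − x̄)² = 10.24 + 4.84 + 0.04 + 0.64 + 23.04 = 38.8
h = 1/5 + (4.8)²/38.8 = 0.2 + 0.593814 = 0.794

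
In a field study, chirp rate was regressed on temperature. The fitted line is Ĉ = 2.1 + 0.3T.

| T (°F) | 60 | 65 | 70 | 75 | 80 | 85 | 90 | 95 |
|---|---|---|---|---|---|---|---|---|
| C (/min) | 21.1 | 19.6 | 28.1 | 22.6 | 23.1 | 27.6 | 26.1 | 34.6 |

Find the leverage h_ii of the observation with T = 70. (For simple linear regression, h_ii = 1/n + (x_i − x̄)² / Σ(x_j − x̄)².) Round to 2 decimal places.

h = 0.18

T̄ = (60 + 65 + 70 + 75 + 80 + 85 + 90 + 95)/8 = 77.5
Σ(T − T̄)² = 306.25 + 156.25 + 56.25 + 6.25 + 6.25 + 56.25 + 156.25 + 306.25 = 1050
h = 1/8 + (-7.5)²/1050 = 0.125 + 0.0535714 = 0.18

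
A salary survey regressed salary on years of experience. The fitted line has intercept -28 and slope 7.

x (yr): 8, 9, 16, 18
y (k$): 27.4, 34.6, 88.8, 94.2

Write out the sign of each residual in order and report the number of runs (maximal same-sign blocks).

3 runs

x=8: ŷ = -28 + 7·8 = 28; r = 27.4 − 28 = -0.6
x=9: ŷ = -28 + 7·9 = 35; r = 34.6 − 35 = -0.4
x=16: ŷ = -28 + 7·16 = 84; r = 88.8 − 84 = 4.8
x=18: ŷ = -28 + 7·18 = 98; r = 94.2 − 98 = -3.8
Signs: − − + −
Runs: −×2, +×1, −×1 → 3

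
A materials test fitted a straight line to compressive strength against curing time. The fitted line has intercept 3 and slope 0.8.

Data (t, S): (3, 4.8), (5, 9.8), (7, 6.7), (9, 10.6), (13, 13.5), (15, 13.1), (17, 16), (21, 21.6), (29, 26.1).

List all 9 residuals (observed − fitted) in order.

-0.6, 2.8, -1.9, 0.4, 0.1, -1.9, -0.6, 1.8, -0.1

t=3: ŷ = 3 + 0.8·3 = 5.4; r = 4.8 − 5.4 = -0.6
t=5: ŷ = 3 + 0.8·5 = 7; r = 9.8 − 7 = 2.8
t=7: ŷ = 3 + 0.8·7 = 8.6; r = 6.7 − 8.6 = -1.9
t=9: ŷ = 3 + 0.8·9 = 10.2; r = 10.6 − 10.2 = 0.4
t=13: ŷ = 3 + 0.8·13 = 13.4; r = 13.5 − 13.4 = 0.1
t=15: ŷ = 3 + 0.8·15 = 15; r = 13.1 − 15 = -1.9
t=17: ŷ = 3 + 0.8·17 = 16.6; r = 16 − 16.6 = -0.6
t=21: ŷ = 3 + 0.8·21 = 19.8; r = 21.6 − 19.8 = 1.8
t=29: ŷ = 3 + 0.8·29 = 26.2; r = 26.1 − 26.2 = -0.1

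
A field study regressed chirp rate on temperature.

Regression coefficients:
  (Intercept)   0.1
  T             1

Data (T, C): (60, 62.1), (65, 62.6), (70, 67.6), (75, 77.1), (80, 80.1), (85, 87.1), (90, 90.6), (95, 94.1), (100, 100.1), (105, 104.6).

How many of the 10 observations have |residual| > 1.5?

T=60: Ĉ = 0.1 + 60 = 60.1; e = 62.1 − 60.1 = 2
T=65: Ĉ = 0.1 + 65 = 65.1; e = 62.6 − 65.1 = -2.5
T=70: Ĉ = 0.1 + 70 = 70.1; e = 67.6 − 70.1 = -2.5
T=75: Ĉ = 0.1 + 75 = 75.1; e = 77.1 − 75.1 = 2
T=80: Ĉ = 0.1 + 80 = 80.1; e = 80.1 − 80.1 = 0
T=85: Ĉ = 0.1 + 85 = 85.1; e = 87.1 − 85.1 = 2
T=90: Ĉ = 0.1 + 90 = 90.1; e = 90.6 − 90.1 = 0.5
T=95: Ĉ = 0.1 + 95 = 95.1; e = 94.1 − 95.1 = -1
T=100: Ĉ = 0.1 + 100 = 100.1; e = 100.1 − 100.1 = 0
T=105: Ĉ = 0.1 + 105 = 105.1; e = 104.6 − 105.1 = -0.5
|e| > 1.5: T=60 (|e|=2), T=65 (|e|=2.5), T=70 (|e|=2.5), T=75 (|e|=2), T=85 (|e|=2) → 5

5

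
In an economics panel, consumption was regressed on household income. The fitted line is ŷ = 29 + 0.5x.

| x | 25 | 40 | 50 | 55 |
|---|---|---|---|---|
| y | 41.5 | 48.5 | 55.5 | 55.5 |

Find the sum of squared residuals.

SSE = 3.5

x=25: ŷ = 29 + 0.5·25 = 41.5; r = 41.5 − 41.5 = 0
x=40: ŷ = 29 + 0.5·40 = 49; r = 48.5 − 49 = -0.5
x=50: ŷ = 29 + 0.5·50 = 54; r = 55.5 − 54 = 1.5
x=55: ŷ = 29 + 0.5·55 = 56.5; r = 55.5 − 56.5 = -1
SSE = 0 + 0.25 + 2.25 + 1 = 3.5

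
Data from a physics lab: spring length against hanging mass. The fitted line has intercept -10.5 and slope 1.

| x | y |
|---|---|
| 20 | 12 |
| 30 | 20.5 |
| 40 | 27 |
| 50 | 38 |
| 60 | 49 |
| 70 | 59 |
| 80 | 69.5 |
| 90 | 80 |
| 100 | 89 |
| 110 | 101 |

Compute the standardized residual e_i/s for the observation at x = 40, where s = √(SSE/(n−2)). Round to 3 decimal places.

x=20: ŷ = -10.5 + 20 = 9.5; e = 12 − 9.5 = 2.5
x=30: ŷ = -10.5 + 30 = 19.5; e = 20.5 − 19.5 = 1
x=40: ŷ = -10.5 + 40 = 29.5; e = 27 − 29.5 = -2.5
x=50: ŷ = -10.5 + 50 = 39.5; e = 38 − 39.5 = -1.5
x=60: ŷ = -10.5 + 60 = 49.5; e = 49 − 49.5 = -0.5
x=70: ŷ = -10.5 + 70 = 59.5; e = 59 − 59.5 = -0.5
x=80: ŷ = -10.5 + 80 = 69.5; e = 69.5 − 69.5 = 0
x=90: ŷ = -10.5 + 90 = 79.5; e = 80 − 79.5 = 0.5
x=100: ŷ = -10.5 + 100 = 89.5; e = 89 − 89.5 = -0.5
x=110: ŷ = -10.5 + 110 = 99.5; e = 101 − 99.5 = 1.5
SSE = 6.25 + 1 + 6.25 + 2.25 + 0.25 + 0.25 + 0 + 0.25 + 0.25 + 2.25 = 19
s = √(19/8) = 1.5411
e/s = -2.5 / 1.5411 = -1.622

-1.622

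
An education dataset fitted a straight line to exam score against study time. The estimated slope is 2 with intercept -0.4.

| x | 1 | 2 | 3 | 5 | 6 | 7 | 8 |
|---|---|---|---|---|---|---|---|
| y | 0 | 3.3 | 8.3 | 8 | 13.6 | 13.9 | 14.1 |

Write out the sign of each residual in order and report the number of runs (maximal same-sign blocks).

x=1: ŷ = -0.4 + 2·1 = 1.6; e = 0 − 1.6 = -1.6
x=2: ŷ = -0.4 + 2·2 = 3.6; e = 3.3 − 3.6 = -0.3
x=3: ŷ = -0.4 + 2·3 = 5.6; e = 8.3 − 5.6 = 2.7
x=5: ŷ = -0.4 + 2·5 = 9.6; e = 8 − 9.6 = -1.6
x=6: ŷ = -0.4 + 2·6 = 11.6; e = 13.6 − 11.6 = 2
x=7: ŷ = -0.4 + 2·7 = 13.6; e = 13.9 − 13.6 = 0.3
x=8: ŷ = -0.4 + 2·8 = 15.6; e = 14.1 − 15.6 = -1.5
Signs: − − + − + + −
Runs: −×2, +×1, −×1, +×2, −×1 → 5

5 runs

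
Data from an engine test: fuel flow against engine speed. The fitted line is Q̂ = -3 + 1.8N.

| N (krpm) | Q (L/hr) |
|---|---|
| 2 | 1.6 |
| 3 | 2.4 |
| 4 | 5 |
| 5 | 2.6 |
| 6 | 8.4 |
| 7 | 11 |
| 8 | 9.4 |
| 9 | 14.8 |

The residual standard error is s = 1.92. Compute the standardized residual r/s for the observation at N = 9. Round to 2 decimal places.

0.83

Q̂ = -3 + 1.8·9 = 13.2
r = 14.8 − 13.2 = 1.6
r/s = 1.6 / 1.92 = 0.83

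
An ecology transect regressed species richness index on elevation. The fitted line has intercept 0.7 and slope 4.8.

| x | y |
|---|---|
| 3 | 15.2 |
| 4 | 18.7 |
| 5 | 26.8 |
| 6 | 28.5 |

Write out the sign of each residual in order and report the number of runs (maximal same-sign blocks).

x=3: ŷ = 0.7 + 4.8·3 = 15.1; r = 15.2 − 15.1 = 0.1
x=4: ŷ = 0.7 + 4.8·4 = 19.9; r = 18.7 − 19.9 = -1.2
x=5: ŷ = 0.7 + 4.8·5 = 24.7; r = 26.8 − 24.7 = 2.1
x=6: ŷ = 0.7 + 4.8·6 = 29.5; r = 28.5 − 29.5 = -1
Signs: + − + −
Runs: +×1, −×1, +×1, −×1 → 4

4 runs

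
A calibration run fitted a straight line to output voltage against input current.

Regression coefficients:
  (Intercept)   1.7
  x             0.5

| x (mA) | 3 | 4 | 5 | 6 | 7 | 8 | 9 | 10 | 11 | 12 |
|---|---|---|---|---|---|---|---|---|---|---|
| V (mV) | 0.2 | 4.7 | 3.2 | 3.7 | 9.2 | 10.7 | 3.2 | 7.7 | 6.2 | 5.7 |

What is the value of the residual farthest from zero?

x=3: V̂ = 1.7 + 0.5·3 = 3.2; r = 0.2 − 3.2 = -3
x=4: V̂ = 1.7 + 0.5·4 = 3.7; r = 4.7 − 3.7 = 1
x=5: V̂ = 1.7 + 0.5·5 = 4.2; r = 3.2 − 4.2 = -1
x=6: V̂ = 1.7 + 0.5·6 = 4.7; r = 3.7 − 4.7 = -1
x=7: V̂ = 1.7 + 0.5·7 = 5.2; r = 9.2 − 5.2 = 4
x=8: V̂ = 1.7 + 0.5·8 = 5.7; r = 10.7 − 5.7 = 5
x=9: V̂ = 1.7 + 0.5·9 = 6.2; r = 3.2 − 6.2 = -3
x=10: V̂ = 1.7 + 0.5·10 = 6.7; r = 7.7 − 6.7 = 1
x=11: V̂ = 1.7 + 0.5·11 = 7.2; r = 6.2 − 7.2 = -1
x=12: V̂ = 1.7 + 0.5·12 = 7.7; r = 5.7 − 7.7 = -2
Largest |r| is 5 at x = 8, residual 5.

r = 5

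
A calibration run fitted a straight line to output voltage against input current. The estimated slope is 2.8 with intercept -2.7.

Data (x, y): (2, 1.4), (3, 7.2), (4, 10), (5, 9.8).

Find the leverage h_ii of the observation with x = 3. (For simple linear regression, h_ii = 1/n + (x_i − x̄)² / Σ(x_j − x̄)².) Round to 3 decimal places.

x̄ = (2 + 3 + 4 + 5)/4 = 3.5
Σ(x − x̄)² = 2.25 + 0.25 + 0.25 + 2.25 = 5
h = 1/4 + (-0.5)²/5 = 0.25 + 0.05 = 0.300

h = 0.300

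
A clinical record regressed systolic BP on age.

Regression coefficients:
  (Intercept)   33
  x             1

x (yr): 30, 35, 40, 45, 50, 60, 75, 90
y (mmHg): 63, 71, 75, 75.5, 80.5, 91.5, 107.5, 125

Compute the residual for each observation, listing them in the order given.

0, 3, 2, -2.5, -2.5, -1.5, -0.5, 2

x=30: ŷ = 33 + 30 = 63; r = 63 − 63 = 0
x=35: ŷ = 33 + 35 = 68; r = 71 − 68 = 3
x=40: ŷ = 33 + 40 = 73; r = 75 − 73 = 2
x=45: ŷ = 33 + 45 = 78; r = 75.5 − 78 = -2.5
x=50: ŷ = 33 + 50 = 83; r = 80.5 − 83 = -2.5
x=60: ŷ = 33 + 60 = 93; r = 91.5 − 93 = -1.5
x=75: ŷ = 33 + 75 = 108; r = 107.5 − 108 = -0.5
x=90: ŷ = 33 + 90 = 123; r = 125 − 123 = 2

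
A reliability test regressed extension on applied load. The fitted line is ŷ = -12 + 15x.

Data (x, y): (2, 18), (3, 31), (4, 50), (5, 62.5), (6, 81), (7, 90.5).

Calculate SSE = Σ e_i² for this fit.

x=2: ŷ = -12 + 15·2 = 18; e = 18 − 18 = 0
x=3: ŷ = -12 + 15·3 = 33; e = 31 − 33 = -2
x=4: ŷ = -12 + 15·4 = 48; e = 50 − 48 = 2
x=5: ŷ = -12 + 15·5 = 63; e = 62.5 − 63 = -0.5
x=6: ŷ = -12 + 15·6 = 78; e = 81 − 78 = 3
x=7: ŷ = -12 + 15·7 = 93; e = 90.5 − 93 = -2.5
SSE = 0 + 4 + 4 + 0.25 + 9 + 6.25 = 23.5

SSE = 23.5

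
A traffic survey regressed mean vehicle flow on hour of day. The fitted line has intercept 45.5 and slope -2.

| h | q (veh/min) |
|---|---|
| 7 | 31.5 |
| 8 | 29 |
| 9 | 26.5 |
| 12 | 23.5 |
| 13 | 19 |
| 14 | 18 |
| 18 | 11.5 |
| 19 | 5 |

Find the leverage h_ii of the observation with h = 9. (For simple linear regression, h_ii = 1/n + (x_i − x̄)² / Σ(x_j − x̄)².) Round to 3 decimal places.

h = 0.214

h̄ = (7 + 8 + 9 + 12 + 13 + 14 + 18 + 19)/8 = 12.5
Σ(h − h̄)² = 30.25 + 20.25 + 12.25 + 0.25 + 0.25 + 2.25 + 30.25 + 42.25 = 138
h = 1/8 + (-3.5)²/138 = 0.125 + 0.0887681 = 0.214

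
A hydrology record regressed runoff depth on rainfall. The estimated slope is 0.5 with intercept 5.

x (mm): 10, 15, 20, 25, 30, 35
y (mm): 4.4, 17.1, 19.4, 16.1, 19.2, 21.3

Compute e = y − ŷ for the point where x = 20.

ŷ = 5 + 0.5·20 = 15
e = 19.4 − 15 = 4.4

e = 4.4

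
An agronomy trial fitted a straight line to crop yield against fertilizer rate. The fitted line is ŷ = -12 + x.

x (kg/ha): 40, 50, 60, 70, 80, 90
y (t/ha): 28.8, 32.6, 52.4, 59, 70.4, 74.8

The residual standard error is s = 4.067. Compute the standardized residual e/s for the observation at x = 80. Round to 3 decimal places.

ŷ = -12 + 80 = 68
e = 70.4 − 68 = 2.4
e/s = 2.4 / 4.067 = 0.590

0.590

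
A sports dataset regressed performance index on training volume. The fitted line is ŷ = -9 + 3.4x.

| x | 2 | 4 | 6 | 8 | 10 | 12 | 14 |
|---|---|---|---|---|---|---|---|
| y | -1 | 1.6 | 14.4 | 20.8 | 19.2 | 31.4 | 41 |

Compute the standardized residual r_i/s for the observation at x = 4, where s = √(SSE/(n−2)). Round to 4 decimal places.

-0.8272

x=2: ŷ = -9 + 3.4·2 = -2.2; r = -1 − (-2.2) = 1.2
x=4: ŷ = -9 + 3.4·4 = 4.6; r = 1.6 − 4.6 = -3
x=6: ŷ = -9 + 3.4·6 = 11.4; r = 14.4 − 11.4 = 3
x=8: ŷ = -9 + 3.4·8 = 18.2; r = 20.8 − 18.2 = 2.6
x=10: ŷ = -9 + 3.4·10 = 25; r = 19.2 − 25 = -5.8
x=12: ŷ = -9 + 3.4·12 = 31.8; r = 31.4 − 31.8 = -0.4
x=14: ŷ = -9 + 3.4·14 = 38.6; r = 41 − 38.6 = 2.4
SSE = 1.44 + 9 + 9 + 6.76 + 33.64 + 0.16 + 5.76 = 65.76
s = √(65.76/5) = 3.62657
r/s = -3 / 3.62657 = -0.8272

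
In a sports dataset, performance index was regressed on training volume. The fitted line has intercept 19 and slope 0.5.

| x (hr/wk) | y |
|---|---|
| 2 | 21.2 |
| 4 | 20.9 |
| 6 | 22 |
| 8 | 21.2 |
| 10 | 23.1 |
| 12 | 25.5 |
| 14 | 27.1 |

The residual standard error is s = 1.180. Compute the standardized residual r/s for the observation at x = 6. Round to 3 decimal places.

ŷ = 19 + 0.5·6 = 22
r = 22 − 22 = 0
r/s = 0 / 1.180 = 0.000

0.000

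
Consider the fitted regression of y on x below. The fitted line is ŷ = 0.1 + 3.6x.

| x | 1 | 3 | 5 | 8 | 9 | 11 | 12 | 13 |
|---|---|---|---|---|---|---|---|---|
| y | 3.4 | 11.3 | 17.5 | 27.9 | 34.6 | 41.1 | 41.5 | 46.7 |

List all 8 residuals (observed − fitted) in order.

-0.3, 0.4, -0.6, -1, 2.1, 1.4, -1.8, -0.2

x=1: ŷ = 0.1 + 3.6·1 = 3.7; r = 3.4 − 3.7 = -0.3
x=3: ŷ = 0.1 + 3.6·3 = 10.9; r = 11.3 − 10.9 = 0.4
x=5: ŷ = 0.1 + 3.6·5 = 18.1; r = 17.5 − 18.1 = -0.6
x=8: ŷ = 0.1 + 3.6·8 = 28.9; r = 27.9 − 28.9 = -1
x=9: ŷ = 0.1 + 3.6·9 = 32.5; r = 34.6 − 32.5 = 2.1
x=11: ŷ = 0.1 + 3.6·11 = 39.7; r = 41.1 − 39.7 = 1.4
x=12: ŷ = 0.1 + 3.6·12 = 43.3; r = 41.5 − 43.3 = -1.8
x=13: ŷ = 0.1 + 3.6·13 = 46.9; r = 46.7 − 46.9 = -0.2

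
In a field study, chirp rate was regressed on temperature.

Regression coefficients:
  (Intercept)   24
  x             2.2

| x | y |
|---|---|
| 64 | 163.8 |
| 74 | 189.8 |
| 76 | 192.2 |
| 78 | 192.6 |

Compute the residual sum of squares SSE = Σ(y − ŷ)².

SSE = 20

x=64: ŷ = 24 + 2.2·64 = 164.8; r = 163.8 − 164.8 = -1
x=74: ŷ = 24 + 2.2·74 = 186.8; r = 189.8 − 186.8 = 3
x=76: ŷ = 24 + 2.2·76 = 191.2; r = 192.2 − 191.2 = 1
x=78: ŷ = 24 + 2.2·78 = 195.6; r = 192.6 − 195.6 = -3
SSE = 1 + 9 + 1 + 9 = 20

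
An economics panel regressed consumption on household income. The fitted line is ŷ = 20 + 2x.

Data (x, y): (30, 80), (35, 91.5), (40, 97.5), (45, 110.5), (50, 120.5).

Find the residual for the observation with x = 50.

ŷ = 20 + 2·50 = 120
e = 120.5 − 120 = 0.5

e = 0.5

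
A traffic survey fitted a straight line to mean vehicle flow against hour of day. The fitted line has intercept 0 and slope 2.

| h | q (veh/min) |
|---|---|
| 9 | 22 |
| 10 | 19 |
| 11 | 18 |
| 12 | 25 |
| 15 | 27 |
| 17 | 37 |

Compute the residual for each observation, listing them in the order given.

4, -1, -4, 1, -3, 3

h=9: q̂ = 2·9 = 18; r = 22 − 18 = 4
h=10: q̂ = 2·10 = 20; r = 19 − 20 = -1
h=11: q̂ = 2·11 = 22; r = 18 − 22 = -4
h=12: q̂ = 2·12 = 24; r = 25 − 24 = 1
h=15: q̂ = 2·15 = 30; r = 27 − 30 = -3
h=17: q̂ = 2·17 = 34; r = 37 − 34 = 3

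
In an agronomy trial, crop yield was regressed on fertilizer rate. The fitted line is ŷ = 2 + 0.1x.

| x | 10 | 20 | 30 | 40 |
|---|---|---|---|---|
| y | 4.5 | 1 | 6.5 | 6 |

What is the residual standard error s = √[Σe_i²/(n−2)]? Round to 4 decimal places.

s = 2.5981

x=10: ŷ = 2 + 0.1·10 = 3; e = 4.5 − 3 = 1.5
x=20: ŷ = 2 + 0.1·20 = 4; e = 1 − 4 = -3
x=30: ŷ = 2 + 0.1·30 = 5; e = 6.5 − 5 = 1.5
x=40: ŷ = 2 + 0.1·40 = 6; e = 6 − 6 = 0
SSE = 2.25 + 9 + 2.25 + 0 = 13.5
s = √(13.5/2) = √6.75 ≈ 2.5981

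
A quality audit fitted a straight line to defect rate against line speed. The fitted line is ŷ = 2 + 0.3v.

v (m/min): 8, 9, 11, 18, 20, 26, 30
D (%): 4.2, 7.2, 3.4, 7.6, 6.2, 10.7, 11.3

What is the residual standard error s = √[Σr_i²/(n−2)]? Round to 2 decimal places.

s = 1.68

v=8: ŷ = 2 + 0.3·8 = 4.4; r = 4.2 − 4.4 = -0.2
v=9: ŷ = 2 + 0.3·9 = 4.7; r = 7.2 − 4.7 = 2.5
v=11: ŷ = 2 + 0.3·11 = 5.3; r = 3.4 − 5.3 = -1.9
v=18: ŷ = 2 + 0.3·18 = 7.4; r = 7.6 − 7.4 = 0.2
v=20: ŷ = 2 + 0.3·20 = 8; r = 6.2 − 8 = -1.8
v=26: ŷ = 2 + 0.3·26 = 9.8; r = 10.7 − 9.8 = 0.9
v=30: ŷ = 2 + 0.3·30 = 11; r = 11.3 − 11 = 0.3
SSE = 0.04 + 6.25 + 3.61 + 0.04 + 3.24 + 0.81 + 0.09 = 14.08
s = √(14.08/5) = √2.816 ≈ 1.68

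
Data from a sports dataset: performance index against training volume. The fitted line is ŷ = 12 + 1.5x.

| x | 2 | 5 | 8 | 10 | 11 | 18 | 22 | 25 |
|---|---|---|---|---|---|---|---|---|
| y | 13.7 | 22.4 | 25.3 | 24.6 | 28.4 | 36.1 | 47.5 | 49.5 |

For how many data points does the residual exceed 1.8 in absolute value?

x=2: ŷ = 12 + 1.5·2 = 15; e = 13.7 − 15 = -1.3
x=5: ŷ = 12 + 1.5·5 = 19.5; e = 22.4 − 19.5 = 2.9
x=8: ŷ = 12 + 1.5·8 = 24; e = 25.3 − 24 = 1.3
x=10: ŷ = 12 + 1.5·10 = 27; e = 24.6 − 27 = -2.4
x=11: ŷ = 12 + 1.5·11 = 28.5; e = 28.4 − 28.5 = -0.1
x=18: ŷ = 12 + 1.5·18 = 39; e = 36.1 − 39 = -2.9
x=22: ŷ = 12 + 1.5·22 = 45; e = 47.5 − 45 = 2.5
x=25: ŷ = 12 + 1.5·25 = 49.5; e = 49.5 − 49.5 = 0
|e| > 1.8: x=5 (|e|=2.9), x=10 (|e|=2.4), x=18 (|e|=2.9), x=22 (|e|=2.5) → 4

4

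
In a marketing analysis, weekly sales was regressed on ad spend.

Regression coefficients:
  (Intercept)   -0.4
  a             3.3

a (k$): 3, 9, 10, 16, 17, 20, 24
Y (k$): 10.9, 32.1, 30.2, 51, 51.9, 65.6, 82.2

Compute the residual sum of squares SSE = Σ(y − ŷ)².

SSE = 43.52

a=3: Ŷ = -0.4 + 3.3·3 = 9.5; r = 10.9 − 9.5 = 1.4
a=9: Ŷ = -0.4 + 3.3·9 = 29.3; r = 32.1 − 29.3 = 2.8
a=10: Ŷ = -0.4 + 3.3·10 = 32.6; r = 30.2 − 32.6 = -2.4
a=16: Ŷ = -0.4 + 3.3·16 = 52.4; r = 51 − 52.4 = -1.4
a=17: Ŷ = -0.4 + 3.3·17 = 55.7; r = 51.9 − 55.7 = -3.8
a=20: Ŷ = -0.4 + 3.3·20 = 65.6; r = 65.6 − 65.6 = 0
a=24: Ŷ = -0.4 + 3.3·24 = 78.8; r = 82.2 − 78.8 = 3.4
SSE = 1.96 + 7.84 + 5.76 + 1.96 + 14.44 + 0 + 11.56 = 43.52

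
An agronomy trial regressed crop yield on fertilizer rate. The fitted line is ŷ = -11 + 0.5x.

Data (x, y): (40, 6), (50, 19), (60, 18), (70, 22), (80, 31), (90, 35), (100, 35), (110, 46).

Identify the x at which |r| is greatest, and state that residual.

x = 50, r = 5

x=40: ŷ = -11 + 0.5·40 = 9; r = 6 − 9 = -3
x=50: ŷ = -11 + 0.5·50 = 14; r = 19 − 14 = 5
x=60: ŷ = -11 + 0.5·60 = 19; r = 18 − 19 = -1
x=70: ŷ = -11 + 0.5·70 = 24; r = 22 − 24 = -2
x=80: ŷ = -11 + 0.5·80 = 29; r = 31 − 29 = 2
x=90: ŷ = -11 + 0.5·90 = 34; r = 35 − 34 = 1
x=100: ŷ = -11 + 0.5·100 = 39; r = 35 − 39 = -4
x=110: ŷ = -11 + 0.5·110 = 44; r = 46 − 44 = 2
Largest |r| is 5 at x = 50, residual 5.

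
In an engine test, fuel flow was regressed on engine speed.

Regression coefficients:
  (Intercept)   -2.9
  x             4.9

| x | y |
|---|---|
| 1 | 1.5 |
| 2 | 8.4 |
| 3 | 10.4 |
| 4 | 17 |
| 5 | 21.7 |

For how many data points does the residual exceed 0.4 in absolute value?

3

x=1: ŷ = -2.9 + 4.9·1 = 2; r = 1.5 − 2 = -0.5
x=2: ŷ = -2.9 + 4.9·2 = 6.9; r = 8.4 − 6.9 = 1.5
x=3: ŷ = -2.9 + 4.9·3 = 11.8; r = 10.4 − 11.8 = -1.4
x=4: ŷ = -2.9 + 4.9·4 = 16.7; r = 17 − 16.7 = 0.3
x=5: ŷ = -2.9 + 4.9·5 = 21.6; r = 21.7 − 21.6 = 0.1
|r| > 0.4: x=1 (|r|=0.5), x=2 (|r|=1.5), x=3 (|r|=1.4) → 3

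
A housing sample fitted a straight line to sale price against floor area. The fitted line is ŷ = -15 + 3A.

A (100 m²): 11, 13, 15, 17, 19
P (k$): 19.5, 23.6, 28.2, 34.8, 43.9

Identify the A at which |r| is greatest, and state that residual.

A=11: ŷ = -15 + 3·11 = 18; r = 19.5 − 18 = 1.5
A=13: ŷ = -15 + 3·13 = 24; r = 23.6 − 24 = -0.4
A=15: ŷ = -15 + 3·15 = 30; r = 28.2 − 30 = -1.8
A=17: ŷ = -15 + 3·17 = 36; r = 34.8 − 36 = -1.2
A=19: ŷ = -15 + 3·19 = 42; r = 43.9 − 42 = 1.9
Largest |r| is 1.9 at A = 19, residual 1.9.

A = 19, r = 1.9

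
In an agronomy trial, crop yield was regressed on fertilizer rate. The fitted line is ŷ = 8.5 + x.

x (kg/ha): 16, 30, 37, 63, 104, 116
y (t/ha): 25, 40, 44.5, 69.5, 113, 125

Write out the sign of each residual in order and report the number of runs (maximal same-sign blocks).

3 runs

x=16: ŷ = 8.5 + 16 = 24.5; e = 25 − 24.5 = 0.5
x=30: ŷ = 8.5 + 30 = 38.5; e = 40 − 38.5 = 1.5
x=37: ŷ = 8.5 + 37 = 45.5; e = 44.5 − 45.5 = -1
x=63: ŷ = 8.5 + 63 = 71.5; e = 69.5 − 71.5 = -2
x=104: ŷ = 8.5 + 104 = 112.5; e = 113 − 112.5 = 0.5
x=116: ŷ = 8.5 + 116 = 124.5; e = 125 − 124.5 = 0.5
Signs: + + − − + +
Runs: +×2, −×2, +×2 → 3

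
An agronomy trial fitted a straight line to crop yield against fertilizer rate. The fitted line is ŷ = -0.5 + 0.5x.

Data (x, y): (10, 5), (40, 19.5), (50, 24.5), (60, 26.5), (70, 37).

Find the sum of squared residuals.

x=10: ŷ = -0.5 + 0.5·10 = 4.5; e = 5 − 4.5 = 0.5
x=40: ŷ = -0.5 + 0.5·40 = 19.5; e = 19.5 − 19.5 = 0
x=50: ŷ = -0.5 + 0.5·50 = 24.5; e = 24.5 − 24.5 = 0
x=60: ŷ = -0.5 + 0.5·60 = 29.5; e = 26.5 − 29.5 = -3
x=70: ŷ = -0.5 + 0.5·70 = 34.5; e = 37 − 34.5 = 2.5
SSE = 0.25 + 0 + 0 + 9 + 6.25 = 15.5

SSE = 15.5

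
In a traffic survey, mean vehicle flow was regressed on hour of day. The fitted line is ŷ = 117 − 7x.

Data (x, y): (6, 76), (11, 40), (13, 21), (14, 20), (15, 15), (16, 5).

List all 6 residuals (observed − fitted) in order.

1, 0, -5, 1, 3, 0

x=6: ŷ = 117 − 7·6 = 75; e = 76 − 75 = 1
x=11: ŷ = 117 − 7·11 = 40; e = 40 − 40 = 0
x=13: ŷ = 117 − 7·13 = 26; e = 21 − 26 = -5
x=14: ŷ = 117 − 7·14 = 19; e = 20 − 19 = 1
x=15: ŷ = 117 − 7·15 = 12; e = 15 − 12 = 3
x=16: ŷ = 117 − 7·16 = 5; e = 5 − 5 = 0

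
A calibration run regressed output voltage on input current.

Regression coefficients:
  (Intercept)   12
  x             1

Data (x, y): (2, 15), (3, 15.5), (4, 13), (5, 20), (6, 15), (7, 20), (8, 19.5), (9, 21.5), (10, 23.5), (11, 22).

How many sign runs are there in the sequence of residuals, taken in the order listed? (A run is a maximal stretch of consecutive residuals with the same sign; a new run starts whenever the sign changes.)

x=2: ŷ = 12 + 2 = 14; e = 15 − 14 = 1
x=3: ŷ = 12 + 3 = 15; e = 15.5 − 15 = 0.5
x=4: ŷ = 12 + 4 = 16; e = 13 − 16 = -3
x=5: ŷ = 12 + 5 = 17; e = 20 − 17 = 3
x=6: ŷ = 12 + 6 = 18; e = 15 − 18 = -3
x=7: ŷ = 12 + 7 = 19; e = 20 − 19 = 1
x=8: ŷ = 12 + 8 = 20; e = 19.5 − 20 = -0.5
x=9: ŷ = 12 + 9 = 21; e = 21.5 − 21 = 0.5
x=10: ŷ = 12 + 10 = 22; e = 23.5 − 22 = 1.5
x=11: ŷ = 12 + 11 = 23; e = 22 − 23 = -1
Signs: + + − + − + − + + −
Runs: +×2, −×1, +×1, −×1, +×1, −×1, +×2, −×1 → 8

8 runs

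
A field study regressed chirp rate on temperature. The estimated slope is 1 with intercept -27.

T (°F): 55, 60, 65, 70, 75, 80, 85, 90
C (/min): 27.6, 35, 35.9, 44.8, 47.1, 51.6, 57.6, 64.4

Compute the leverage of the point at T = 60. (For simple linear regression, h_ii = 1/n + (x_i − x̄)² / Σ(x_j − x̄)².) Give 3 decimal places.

h = 0.274

T̄ = (55 + 60 + 65 + 70 + 75 + 80 + 85 + 90)/8 = 72.5
Σ(T − T̄)² = 306.25 + 156.25 + 56.25 + 6.25 + 6.25 + 56.25 + 156.25 + 306.25 = 1050
h = 1/8 + (-12.5)²/1050 = 0.125 + 0.14881 = 0.274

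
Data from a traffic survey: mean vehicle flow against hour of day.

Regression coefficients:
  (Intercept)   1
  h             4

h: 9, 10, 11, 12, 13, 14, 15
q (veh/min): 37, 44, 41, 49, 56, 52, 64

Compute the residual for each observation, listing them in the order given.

0, 3, -4, 0, 3, -5, 3

h=9: ŷ = 1 + 4·9 = 37; e = 37 − 37 = 0
h=10: ŷ = 1 + 4·10 = 41; e = 44 − 41 = 3
h=11: ŷ = 1 + 4·11 = 45; e = 41 − 45 = -4
h=12: ŷ = 1 + 4·12 = 49; e = 49 − 49 = 0
h=13: ŷ = 1 + 4·13 = 53; e = 56 − 53 = 3
h=14: ŷ = 1 + 4·14 = 57; e = 52 − 57 = -5
h=15: ŷ = 1 + 4·15 = 61; e = 64 − 61 = 3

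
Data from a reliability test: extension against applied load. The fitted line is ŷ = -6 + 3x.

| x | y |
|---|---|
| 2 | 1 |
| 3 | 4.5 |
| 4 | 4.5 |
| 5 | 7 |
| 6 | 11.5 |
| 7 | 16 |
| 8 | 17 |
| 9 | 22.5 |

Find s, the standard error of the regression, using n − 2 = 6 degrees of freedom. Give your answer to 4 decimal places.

x=2: ŷ = -6 + 3·2 = 0; r = 1 − 0 = 1
x=3: ŷ = -6 + 3·3 = 3; r = 4.5 − 3 = 1.5
x=4: ŷ = -6 + 3·4 = 6; r = 4.5 − 6 = -1.5
x=5: ŷ = -6 + 3·5 = 9; r = 7 − 9 = -2
x=6: ŷ = -6 + 3·6 = 12; r = 11.5 − 12 = -0.5
x=7: ŷ = -6 + 3·7 = 15; r = 16 − 15 = 1
x=8: ŷ = -6 + 3·8 = 18; r = 17 − 18 = -1
x=9: ŷ = -6 + 3·9 = 21; r = 22.5 − 21 = 1.5
SSE = 1 + 2.25 + 2.25 + 4 + 0.25 + 1 + 1 + 2.25 = 14
s = √(14/6) = √2.33333 ≈ 1.5275

s = 1.5275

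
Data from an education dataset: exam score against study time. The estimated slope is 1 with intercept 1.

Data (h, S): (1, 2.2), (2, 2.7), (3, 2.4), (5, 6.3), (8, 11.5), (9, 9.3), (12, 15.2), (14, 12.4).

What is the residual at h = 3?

ŷ = 1 + 3 = 4
e = 2.4 − 4 = -1.6

e = -1.6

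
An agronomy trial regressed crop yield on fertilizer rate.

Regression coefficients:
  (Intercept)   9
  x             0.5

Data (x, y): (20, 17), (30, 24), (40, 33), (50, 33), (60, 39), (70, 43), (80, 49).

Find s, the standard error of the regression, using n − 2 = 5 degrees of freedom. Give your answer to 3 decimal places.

x=20: ŷ = 9 + 0.5·20 = 19; r = 17 − 19 = -2
x=30: ŷ = 9 + 0.5·30 = 24; r = 24 − 24 = 0
x=40: ŷ = 9 + 0.5·40 = 29; r = 33 − 29 = 4
x=50: ŷ = 9 + 0.5·50 = 34; r = 33 − 34 = -1
x=60: ŷ = 9 + 0.5·60 = 39; r = 39 − 39 = 0
x=70: ŷ = 9 + 0.5·70 = 44; r = 43 − 44 = -1
x=80: ŷ = 9 + 0.5·80 = 49; r = 49 − 49 = 0
SSE = 4 + 0 + 16 + 1 + 0 + 1 + 0 = 22
s = √(22/5) = √4.4 ≈ 2.098

s = 2.098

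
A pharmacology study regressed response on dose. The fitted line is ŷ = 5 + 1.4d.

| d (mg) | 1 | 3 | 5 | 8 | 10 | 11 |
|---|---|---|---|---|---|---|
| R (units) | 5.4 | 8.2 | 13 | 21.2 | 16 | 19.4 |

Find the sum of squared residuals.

SSE = 38

d=1: ŷ = 5 + 1.4·1 = 6.4; e = 5.4 − 6.4 = -1
d=3: ŷ = 5 + 1.4·3 = 9.2; e = 8.2 − 9.2 = -1
d=5: ŷ = 5 + 1.4·5 = 12; e = 13 − 12 = 1
d=8: ŷ = 5 + 1.4·8 = 16.2; e = 21.2 − 16.2 = 5
d=10: ŷ = 5 + 1.4·10 = 19; e = 16 − 19 = -3
d=11: ŷ = 5 + 1.4·11 = 20.4; e = 19.4 − 20.4 = -1
SSE = 1 + 1 + 1 + 25 + 9 + 1 = 38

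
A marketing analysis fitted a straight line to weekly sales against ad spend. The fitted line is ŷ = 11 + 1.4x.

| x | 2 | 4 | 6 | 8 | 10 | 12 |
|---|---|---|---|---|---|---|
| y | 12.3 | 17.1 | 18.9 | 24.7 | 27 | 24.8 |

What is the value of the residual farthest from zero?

e = -3

x=2: ŷ = 11 + 1.4·2 = 13.8; e = 12.3 − 13.8 = -1.5
x=4: ŷ = 11 + 1.4·4 = 16.6; e = 17.1 − 16.6 = 0.5
x=6: ŷ = 11 + 1.4·6 = 19.4; e = 18.9 − 19.4 = -0.5
x=8: ŷ = 11 + 1.4·8 = 22.2; e = 24.7 − 22.2 = 2.5
x=10: ŷ = 11 + 1.4·10 = 25; e = 27 − 25 = 2
x=12: ŷ = 11 + 1.4·12 = 27.8; e = 24.8 − 27.8 = -3
Largest |e| is 3 at x = 12, residual -3.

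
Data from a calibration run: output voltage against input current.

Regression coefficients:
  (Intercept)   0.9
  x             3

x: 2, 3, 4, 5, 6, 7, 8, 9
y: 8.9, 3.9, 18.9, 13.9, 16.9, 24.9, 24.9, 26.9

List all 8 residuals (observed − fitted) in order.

x=2: ŷ = 0.9 + 3·2 = 6.9; e = 8.9 − 6.9 = 2
x=3: ŷ = 0.9 + 3·3 = 9.9; e = 3.9 − 9.9 = -6
x=4: ŷ = 0.9 + 3·4 = 12.9; e = 18.9 − 12.9 = 6
x=5: ŷ = 0.9 + 3·5 = 15.9; e = 13.9 − 15.9 = -2
x=6: ŷ = 0.9 + 3·6 = 18.9; e = 16.9 − 18.9 = -2
x=7: ŷ = 0.9 + 3·7 = 21.9; e = 24.9 − 21.9 = 3
x=8: ŷ = 0.9 + 3·8 = 24.9; e = 24.9 − 24.9 = 0
x=9: ŷ = 0.9 + 3·9 = 27.9; e = 26.9 − 27.9 = -1

2, -6, 6, -2, -2, 3, 0, -1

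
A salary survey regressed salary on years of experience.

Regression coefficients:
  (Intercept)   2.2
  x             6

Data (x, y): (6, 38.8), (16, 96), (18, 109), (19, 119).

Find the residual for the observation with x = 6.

ŷ = 2.2 + 6·6 = 38.2
r = 38.8 − 38.2 = 0.6

r = 0.6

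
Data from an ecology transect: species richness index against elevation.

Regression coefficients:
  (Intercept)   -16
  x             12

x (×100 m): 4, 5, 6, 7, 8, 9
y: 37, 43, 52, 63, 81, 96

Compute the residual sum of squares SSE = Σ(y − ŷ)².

SSE = 84

x=4: ŷ = -16 + 12·4 = 32; r = 37 − 32 = 5
x=5: ŷ = -16 + 12·5 = 44; r = 43 − 44 = -1
x=6: ŷ = -16 + 12·6 = 56; r = 52 − 56 = -4
x=7: ŷ = -16 + 12·7 = 68; r = 63 − 68 = -5
x=8: ŷ = -16 + 12·8 = 80; r = 81 − 80 = 1
x=9: ŷ = -16 + 12·9 = 92; r = 96 − 92 = 4
SSE = 25 + 1 + 16 + 25 + 1 + 16 = 84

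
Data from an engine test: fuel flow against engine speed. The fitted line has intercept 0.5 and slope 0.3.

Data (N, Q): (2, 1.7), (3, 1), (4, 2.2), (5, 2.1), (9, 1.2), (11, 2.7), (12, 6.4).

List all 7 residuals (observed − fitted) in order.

N=2: Q̂ = 0.5 + 0.3·2 = 1.1; e = 1.7 − 1.1 = 0.6
N=3: Q̂ = 0.5 + 0.3·3 = 1.4; e = 1 − 1.4 = -0.4
N=4: Q̂ = 0.5 + 0.3·4 = 1.7; e = 2.2 − 1.7 = 0.5
N=5: Q̂ = 0.5 + 0.3·5 = 2; e = 2.1 − 2 = 0.1
N=9: Q̂ = 0.5 + 0.3·9 = 3.2; e = 1.2 − 3.2 = -2
N=11: Q̂ = 0.5 + 0.3·11 = 3.8; e = 2.7 − 3.8 = -1.1
N=12: Q̂ = 0.5 + 0.3·12 = 4.1; e = 6.4 − 4.1 = 2.3

0.6, -0.4, 0.5, 0.1, -2, -1.1, 2.3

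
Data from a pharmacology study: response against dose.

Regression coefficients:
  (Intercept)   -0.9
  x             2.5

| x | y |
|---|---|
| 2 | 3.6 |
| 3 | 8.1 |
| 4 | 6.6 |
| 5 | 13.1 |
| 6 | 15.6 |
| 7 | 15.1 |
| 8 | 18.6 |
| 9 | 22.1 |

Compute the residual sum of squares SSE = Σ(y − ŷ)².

SSE = 16

x=2: ŷ = -0.9 + 2.5·2 = 4.1; e = 3.6 − 4.1 = -0.5
x=3: ŷ = -0.9 + 2.5·3 = 6.6; e = 8.1 − 6.6 = 1.5
x=4: ŷ = -0.9 + 2.5·4 = 9.1; e = 6.6 − 9.1 = -2.5
x=5: ŷ = -0.9 + 2.5·5 = 11.6; e = 13.1 − 11.6 = 1.5
x=6: ŷ = -0.9 + 2.5·6 = 14.1; e = 15.6 − 14.1 = 1.5
x=7: ŷ = -0.9 + 2.5·7 = 16.6; e = 15.1 − 16.6 = -1.5
x=8: ŷ = -0.9 + 2.5·8 = 19.1; e = 18.6 − 19.1 = -0.5
x=9: ŷ = -0.9 + 2.5·9 = 21.6; e = 22.1 − 21.6 = 0.5
SSE = 0.25 + 2.25 + 6.25 + 2.25 + 2.25 + 2.25 + 0.25 + 0.25 = 16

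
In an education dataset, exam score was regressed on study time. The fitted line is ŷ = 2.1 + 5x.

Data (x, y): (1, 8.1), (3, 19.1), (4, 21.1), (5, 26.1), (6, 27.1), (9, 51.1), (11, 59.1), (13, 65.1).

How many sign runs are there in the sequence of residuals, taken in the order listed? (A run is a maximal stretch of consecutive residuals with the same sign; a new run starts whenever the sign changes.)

x=1: ŷ = 2.1 + 5·1 = 7.1; e = 8.1 − 7.1 = 1
x=3: ŷ = 2.1 + 5·3 = 17.1; e = 19.1 − 17.1 = 2
x=4: ŷ = 2.1 + 5·4 = 22.1; e = 21.1 − 22.1 = -1
x=5: ŷ = 2.1 + 5·5 = 27.1; e = 26.1 − 27.1 = -1
x=6: ŷ = 2.1 + 5·6 = 32.1; e = 27.1 − 32.1 = -5
x=9: ŷ = 2.1 + 5·9 = 47.1; e = 51.1 − 47.1 = 4
x=11: ŷ = 2.1 + 5·11 = 57.1; e = 59.1 − 57.1 = 2
x=13: ŷ = 2.1 + 5·13 = 67.1; e = 65.1 − 67.1 = -2
Signs: + + − − − + + −
Runs: +×2, −×3, +×2, −×1 → 4

4 runs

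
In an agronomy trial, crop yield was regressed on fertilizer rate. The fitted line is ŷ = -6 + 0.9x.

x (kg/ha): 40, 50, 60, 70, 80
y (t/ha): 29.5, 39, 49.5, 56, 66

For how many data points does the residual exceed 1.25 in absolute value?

x=40: ŷ = -6 + 0.9·40 = 30; r = 29.5 − 30 = -0.5
x=50: ŷ = -6 + 0.9·50 = 39; r = 39 − 39 = 0
x=60: ŷ = -6 + 0.9·60 = 48; r = 49.5 − 48 = 1.5
x=70: ŷ = -6 + 0.9·70 = 57; r = 56 − 57 = -1
x=80: ŷ = -6 + 0.9·80 = 66; r = 66 − 66 = 0
|r| > 1.25: x=60 (|r|=1.5) → 1

1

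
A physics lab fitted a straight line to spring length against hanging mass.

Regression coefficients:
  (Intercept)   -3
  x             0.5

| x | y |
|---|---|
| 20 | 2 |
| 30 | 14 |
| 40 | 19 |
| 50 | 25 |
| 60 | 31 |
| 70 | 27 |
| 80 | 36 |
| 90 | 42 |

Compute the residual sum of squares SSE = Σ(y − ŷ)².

SSE = 84

x=20: ŷ = -3 + 0.5·20 = 7; r = 2 − 7 = -5
x=30: ŷ = -3 + 0.5·30 = 12; r = 14 − 12 = 2
x=40: ŷ = -3 + 0.5·40 = 17; r = 19 − 17 = 2
x=50: ŷ = -3 + 0.5·50 = 22; r = 25 − 22 = 3
x=60: ŷ = -3 + 0.5·60 = 27; r = 31 − 27 = 4
x=70: ŷ = -3 + 0.5·70 = 32; r = 27 − 32 = -5
x=80: ŷ = -3 + 0.5·80 = 37; r = 36 − 37 = -1
x=90: ŷ = -3 + 0.5·90 = 42; r = 42 − 42 = 0
SSE = 25 + 4 + 4 + 9 + 16 + 25 + 1 + 0 = 84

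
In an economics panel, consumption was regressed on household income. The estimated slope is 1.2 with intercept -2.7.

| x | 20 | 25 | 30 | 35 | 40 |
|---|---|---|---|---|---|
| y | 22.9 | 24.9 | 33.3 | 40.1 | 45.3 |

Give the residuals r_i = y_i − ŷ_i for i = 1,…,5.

x=20: ŷ = -2.7 + 1.2·20 = 21.3; r = 22.9 − 21.3 = 1.6
x=25: ŷ = -2.7 + 1.2·25 = 27.3; r = 24.9 − 27.3 = -2.4
x=30: ŷ = -2.7 + 1.2·30 = 33.3; r = 33.3 − 33.3 = 0
x=35: ŷ = -2.7 + 1.2·35 = 39.3; r = 40.1 − 39.3 = 0.8
x=40: ŷ = -2.7 + 1.2·40 = 45.3; r = 45.3 − 45.3 = 0

1.6, -2.4, 0, 0.8, 0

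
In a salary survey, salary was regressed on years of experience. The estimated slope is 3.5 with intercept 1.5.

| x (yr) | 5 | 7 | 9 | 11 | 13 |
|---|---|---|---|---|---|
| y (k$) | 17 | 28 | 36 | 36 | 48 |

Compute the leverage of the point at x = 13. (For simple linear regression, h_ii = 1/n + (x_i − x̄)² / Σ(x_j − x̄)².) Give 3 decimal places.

x̄ = (5 + 7 + 9 + 11 + 13)/5 = 9
Σ(x − x̄)² = 16 + 4 + 0 + 4 + 16 = 40
h = 1/5 + (4)²/40 = 0.2 + 0.4 = 0.600

h = 0.600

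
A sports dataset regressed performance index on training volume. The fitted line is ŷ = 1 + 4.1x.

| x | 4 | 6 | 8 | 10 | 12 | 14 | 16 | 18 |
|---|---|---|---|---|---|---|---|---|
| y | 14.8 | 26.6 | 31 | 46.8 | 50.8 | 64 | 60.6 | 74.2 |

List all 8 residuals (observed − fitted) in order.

-2.6, 1, -2.8, 4.8, 0.6, 5.6, -6, -0.6

x=4: ŷ = 1 + 4.1·4 = 17.4; e = 14.8 − 17.4 = -2.6
x=6: ŷ = 1 + 4.1·6 = 25.6; e = 26.6 − 25.6 = 1
x=8: ŷ = 1 + 4.1·8 = 33.8; e = 31 − 33.8 = -2.8
x=10: ŷ = 1 + 4.1·10 = 42; e = 46.8 − 42 = 4.8
x=12: ŷ = 1 + 4.1·12 = 50.2; e = 50.8 − 50.2 = 0.6
x=14: ŷ = 1 + 4.1·14 = 58.4; e = 64 − 58.4 = 5.6
x=16: ŷ = 1 + 4.1·16 = 66.6; e = 60.6 − 66.6 = -6
x=18: ŷ = 1 + 4.1·18 = 74.8; e = 74.2 − 74.8 = -0.6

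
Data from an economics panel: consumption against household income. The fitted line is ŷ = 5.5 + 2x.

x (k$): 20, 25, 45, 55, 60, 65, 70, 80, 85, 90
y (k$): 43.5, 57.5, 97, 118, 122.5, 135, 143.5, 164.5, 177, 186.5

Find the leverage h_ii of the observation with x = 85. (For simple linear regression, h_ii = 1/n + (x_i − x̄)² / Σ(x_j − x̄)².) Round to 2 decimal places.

x̄ = (20 + 25 + 45 + 55 + 60 + 65 + 70 + 80 + 85 + 90)/10 = 59.5
Σ(x − x̄)² = 1560.25 + 1190.25 + 210.25 + 20.25 + 0.25 + 30.25 + 110.25 + 420.25 + 650.25 + 930.25 = 5122.5
h = 1/10 + (25.5)²/5122.5 = 0.1 + 0.12694 = 0.23

h = 0.23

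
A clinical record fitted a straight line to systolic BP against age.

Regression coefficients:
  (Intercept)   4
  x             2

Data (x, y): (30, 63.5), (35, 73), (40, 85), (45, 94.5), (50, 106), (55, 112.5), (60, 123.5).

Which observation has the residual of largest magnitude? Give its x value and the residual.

x=30: ŷ = 4 + 2·30 = 64; r = 63.5 − 64 = -0.5
x=35: ŷ = 4 + 2·35 = 74; r = 73 − 74 = -1
x=40: ŷ = 4 + 2·40 = 84; r = 85 − 84 = 1
x=45: ŷ = 4 + 2·45 = 94; r = 94.5 − 94 = 0.5
x=50: ŷ = 4 + 2·50 = 104; r = 106 − 104 = 2
x=55: ŷ = 4 + 2·55 = 114; r = 112.5 − 114 = -1.5
x=60: ŷ = 4 + 2·60 = 124; r = 123.5 − 124 = -0.5
Largest |r| is 2 at x = 50, residual 2.

x = 50, r = 2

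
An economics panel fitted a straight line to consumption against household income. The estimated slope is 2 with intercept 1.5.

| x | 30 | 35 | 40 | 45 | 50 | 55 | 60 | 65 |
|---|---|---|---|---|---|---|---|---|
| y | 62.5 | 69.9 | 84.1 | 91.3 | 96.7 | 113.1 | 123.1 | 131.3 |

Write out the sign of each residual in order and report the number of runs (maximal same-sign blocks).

x=30: ŷ = 1.5 + 2·30 = 61.5; e = 62.5 − 61.5 = 1
x=35: ŷ = 1.5 + 2·35 = 71.5; e = 69.9 − 71.5 = -1.6
x=40: ŷ = 1.5 + 2·40 = 81.5; e = 84.1 − 81.5 = 2.6
x=45: ŷ = 1.5 + 2·45 = 91.5; e = 91.3 − 91.5 = -0.2
x=50: ŷ = 1.5 + 2·50 = 101.5; e = 96.7 − 101.5 = -4.8
x=55: ŷ = 1.5 + 2·55 = 111.5; e = 113.1 − 111.5 = 1.6
x=60: ŷ = 1.5 + 2·60 = 121.5; e = 123.1 − 121.5 = 1.6
x=65: ŷ = 1.5 + 2·65 = 131.5; e = 131.3 − 131.5 = -0.2
Signs: + − + − − + + −
Runs: +×1, −×1, +×1, −×2, +×2, −×1 → 6

6 runs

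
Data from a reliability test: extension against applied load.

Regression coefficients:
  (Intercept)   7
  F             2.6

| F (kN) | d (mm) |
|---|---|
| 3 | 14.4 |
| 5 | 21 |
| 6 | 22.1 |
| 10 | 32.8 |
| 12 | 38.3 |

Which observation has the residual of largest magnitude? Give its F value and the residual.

F = 5, e = 1

F=3: ŷ = 7 + 2.6·3 = 14.8; e = 14.4 − 14.8 = -0.4
F=5: ŷ = 7 + 2.6·5 = 20; e = 21 − 20 = 1
F=6: ŷ = 7 + 2.6·6 = 22.6; e = 22.1 − 22.6 = -0.5
F=10: ŷ = 7 + 2.6·10 = 33; e = 32.8 − 33 = -0.2
F=12: ŷ = 7 + 2.6·12 = 38.2; e = 38.3 − 38.2 = 0.1
Largest |e| is 1 at F = 5, residual 1.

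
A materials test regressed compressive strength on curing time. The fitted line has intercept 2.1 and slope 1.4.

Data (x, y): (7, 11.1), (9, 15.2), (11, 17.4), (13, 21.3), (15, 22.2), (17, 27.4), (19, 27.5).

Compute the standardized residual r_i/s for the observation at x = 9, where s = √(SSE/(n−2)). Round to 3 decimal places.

x=7: ŷ = 2.1 + 1.4·7 = 11.9; r = 11.1 − 11.9 = -0.8
x=9: ŷ = 2.1 + 1.4·9 = 14.7; r = 15.2 − 14.7 = 0.5
x=11: ŷ = 2.1 + 1.4·11 = 17.5; r = 17.4 − 17.5 = -0.1
x=13: ŷ = 2.1 + 1.4·13 = 20.3; r = 21.3 − 20.3 = 1
x=15: ŷ = 2.1 + 1.4·15 = 23.1; r = 22.2 − 23.1 = -0.9
x=17: ŷ = 2.1 + 1.4·17 = 25.9; r = 27.4 − 25.9 = 1.5
x=19: ŷ = 2.1 + 1.4·19 = 28.7; r = 27.5 − 28.7 = -1.2
SSE = 0.64 + 0.25 + 0.01 + 1 + 0.81 + 2.25 + 1.44 = 6.4
s = √(6.4/5) = 1.13137
r/s = 0.5 / 1.13137 = 0.442

0.442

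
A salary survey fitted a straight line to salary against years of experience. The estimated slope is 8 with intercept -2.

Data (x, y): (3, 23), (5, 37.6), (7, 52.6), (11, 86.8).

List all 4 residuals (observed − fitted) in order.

x=3: ŷ = -2 + 8·3 = 22; r = 23 − 22 = 1
x=5: ŷ = -2 + 8·5 = 38; r = 37.6 − 38 = -0.4
x=7: ŷ = -2 + 8·7 = 54; r = 52.6 − 54 = -1.4
x=11: ŷ = -2 + 8·11 = 86; r = 86.8 − 86 = 0.8

1, -0.4, -1.4, 0.8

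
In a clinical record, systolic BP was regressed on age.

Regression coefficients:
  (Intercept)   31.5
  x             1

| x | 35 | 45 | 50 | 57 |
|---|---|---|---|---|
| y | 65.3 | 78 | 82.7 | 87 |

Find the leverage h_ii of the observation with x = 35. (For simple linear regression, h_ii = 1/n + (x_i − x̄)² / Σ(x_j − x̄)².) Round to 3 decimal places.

x̄ = (35 + 45 + 50 + 57)/4 = 46.75
Σ(x − x̄)² = 138.062 + 3.0625 + 10.5625 + 105.062 = 256.75
h = 1/4 + (-11.75)²/256.75 = 0.25 + 0.537731 = 0.788

h = 0.788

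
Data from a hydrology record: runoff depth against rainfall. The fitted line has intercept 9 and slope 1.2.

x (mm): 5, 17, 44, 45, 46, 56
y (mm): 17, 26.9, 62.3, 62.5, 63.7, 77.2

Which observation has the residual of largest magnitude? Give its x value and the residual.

x = 17, r = -2.5

x=5: ŷ = 9 + 1.2·5 = 15; r = 17 − 15 = 2
x=17: ŷ = 9 + 1.2·17 = 29.4; r = 26.9 − 29.4 = -2.5
x=44: ŷ = 9 + 1.2·44 = 61.8; r = 62.3 − 61.8 = 0.5
x=45: ŷ = 9 + 1.2·45 = 63; r = 62.5 − 63 = -0.5
x=46: ŷ = 9 + 1.2·46 = 64.2; r = 63.7 − 64.2 = -0.5
x=56: ŷ = 9 + 1.2·56 = 76.2; r = 77.2 − 76.2 = 1
Largest |r| is 2.5 at x = 17, residual -2.5.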